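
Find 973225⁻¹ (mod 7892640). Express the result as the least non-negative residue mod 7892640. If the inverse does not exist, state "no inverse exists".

no inverse exists

Compute gcd(973225, 7892640):
7892640 = 8·973225 + 106840
973225 = 9·106840 + 11665
106840 = 9·11665 + 1855
11665 = 6·1855 + 535
1855 = 3·535 + 250
535 = 2·250 + 35
250 = 7·35 + 5
35 = 7·5 + 0
Since gcd = 5 > 1, 973225 is not a unit mod 7892640.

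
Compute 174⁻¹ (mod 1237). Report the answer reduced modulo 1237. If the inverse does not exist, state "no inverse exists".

846

Run Euclid on (1237, 174):
1237 = 7×174 + 19
174 = 9×19 + 3
19 = 6×3 + 1
3 = 3×1 + 0
The gcd is 1. Working backward:
1 = 19 − 6·3
1 = −6·174 + 55·19
1 = 55·1237 − 391·174
Thus 174·(-391) ≡ 1 (mod 1237); reducing, -391 mod 1237 = 846.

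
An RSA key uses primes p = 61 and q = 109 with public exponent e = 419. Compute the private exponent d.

2459

φ(n) = (p−1)(q−1) = 60·108 = 6480.
Need d with 419·d ≡ 1 (mod 6480). Apply the extended Euclidean algorithm:
6480 = 15×419 + 195
419 = 2×195 + 29
195 = 6×29 + 21
29 = 1×21 + 8
21 = 2×8 + 5
8 = 1×5 + 3
5 = 1×3 + 2
3 = 1×2 + 1
2 = 2×1 + 0
Back-substitute:
1 = 3 − 2
1 = −5 + 2·3
1 = 2·8 − 3·5
1 = −3·21 + 8·8
1 = 8·29 − 11·21
1 = −11·195 + 74·29
1 = 74·419 − 159·195
1 = −159·6480 + 2459·419
So 419·2459 ≡ 1 (mod 6480), hence d = 2459.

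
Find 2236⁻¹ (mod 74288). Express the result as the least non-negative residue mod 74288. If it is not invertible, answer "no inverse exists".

no inverse exists

Compute gcd(2236, 74288):
74288 = 33*2236 + 500
2236 = 4*500 + 236
500 = 2*236 + 28
236 = 8*28 + 12
28 = 2*12 + 4
12 = 3*4 + 0
Since gcd = 4 > 1, 2236 is not a unit mod 74288.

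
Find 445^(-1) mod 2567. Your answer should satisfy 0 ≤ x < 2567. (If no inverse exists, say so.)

gcd(2567, 445) by repeated division:
2567 = 5×445 + 342
445 = 1×342 + 103
342 = 3×103 + 33
103 = 3×33 + 4
33 = 8×4 + 1
4 = 4×1 + 0
Since gcd(445, 2567) = 1, back-substitute to write 1 as a combination:
1 = 33 − 8·4
1 = −8·103 + 25·33
1 = 25·342 − 83·103
1 = −83·445 + 108·342
1 = 108·2567 − 623·445
Hence 445⁻¹ ≡ -623 ≡ 1944 (mod 2567).

1944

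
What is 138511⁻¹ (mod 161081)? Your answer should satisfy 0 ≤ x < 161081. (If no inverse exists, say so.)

138464

Extended Euclidean algorithm:
161081 = 1·138511 + 22570
138511 = 6·22570 + 3091
22570 = 7·3091 + 933
3091 = 3·933 + 292
933 = 3·292 + 57
292 = 5·57 + 7
57 = 8·7 + 1
7 = 7·1 + 0
The gcd is 1. Working backward:
1 = 57 − 8·7
1 = −8·292 + 41·57
1 = 41·933 − 131·292
1 = −131·3091 + 434·933
1 = 434·22570 − 3169·3091
1 = −3169·138511 + 19448·22570
1 = 19448·161081 − 22617·138511
So 138511·(-22617) ≡ 1 (mod 161081), and -22617 ≡ 138464 (mod 161081).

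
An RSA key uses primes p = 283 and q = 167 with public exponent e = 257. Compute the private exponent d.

φ(n) = (p−1)(q−1) = 282·166 = 46812.
Need d with 257·d ≡ 1 (mod 46812). Apply the extended Euclidean algorithm:
46812 = 182*257 + 38
257 = 6*38 + 29
38 = 1*29 + 9
29 = 3*9 + 2
9 = 4*2 + 1
2 = 2*1 + 0
Back-substitute:
1 = 9 − 4·2
1 = −4·29 + 13·9
1 = 13·38 − 17·29
1 = −17·257 + 115·38
1 = 115·46812 − 20947·257
So 257·(-20947) ≡ 1 (mod 46812), hence d ≡ -20947 ≡ 25865 (mod 46812).

25865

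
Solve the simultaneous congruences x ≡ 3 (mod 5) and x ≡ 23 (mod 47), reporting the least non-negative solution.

Write x = 3 + 5·k. Then 5·k ≡ 23 − 3 ≡ 20 (mod 47).
Need 5⁻¹ mod 47. Extended Euclid on (47, 5):
47 = 9*5 + 2
5 = 2*2 + 1
2 = 2*1 + 0
Back-substitute:
1 = 5 − 2·2
1 = −2·47 + 19·5
5⁻¹ ≡ 19 (mod 47), so k ≡ 19·20 ≡ 4 (mod 47).
x = 3 + 5·4 = 23.

23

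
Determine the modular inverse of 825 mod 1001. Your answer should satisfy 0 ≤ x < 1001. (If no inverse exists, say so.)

Compute gcd(825, 1001):
1001 = 1×825 + 176
825 = 4×176 + 121
176 = 1×121 + 55
121 = 2×55 + 11
55 = 5×11 + 0
gcd(825, 1001) = 11 ≠ 1, so 825 has no multiplicative inverse modulo 1001.

no inverse exists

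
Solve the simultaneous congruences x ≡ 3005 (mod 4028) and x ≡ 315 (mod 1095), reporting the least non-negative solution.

3467085

Write x = 3005 + 4028·k. Then 4028·k ≡ 315 − 3005 ≡ 595 (mod 1095).
Need 4028⁻¹ mod 1095. Extended Euclid on (1095, 743):
1095 = 1×743 + 352
743 = 2×352 + 39
352 = 9×39 + 1
39 = 39×1 + 0
Back-substitute:
1 = 352 − 9·39
1 = −9·743 + 19·352
1 = 19·1095 − 28·743
4028⁻¹ ≡ 1067 (mod 1095), so k ≡ 1067·595 ≡ 860 (mod 1095).
x = 3005 + 4028·860 = 3467085.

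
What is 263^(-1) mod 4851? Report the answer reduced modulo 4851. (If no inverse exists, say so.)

4685

gcd(4851, 263) by repeated division:
4851 = 18·263 + 117
263 = 2·117 + 29
117 = 4·29 + 1
29 = 29·1 + 0
The gcd is 1. Working backward:
1 = 117 − 4·29
1 = −4·263 + 9·117
1 = 9·4851 − 166·263
Hence 263⁻¹ ≡ -166 ≡ 4685 (mod 4851).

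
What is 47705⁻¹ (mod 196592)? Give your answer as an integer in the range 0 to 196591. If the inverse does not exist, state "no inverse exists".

Apply the Euclidean algorithm to 196592 and 47705:
196592 = 4×47705 + 5772
47705 = 8×5772 + 1529
5772 = 3×1529 + 1185
1529 = 1×1185 + 344
1185 = 3×344 + 153
344 = 2×153 + 38
153 = 4×38 + 1
38 = 38×1 + 0
gcd = 1, so the inverse exists. Back-substitute:
1 = 153 − 4·38
1 = −4·344 + 9·153
1 = 9·1185 − 31·344
1 = −31·1529 + 40·1185
1 = 40·5772 − 151·1529
1 = −151·47705 + 1248·5772
1 = 1248·196592 − 5143·47705
So 47705·(-5143) ≡ 1 (mod 196592), and -5143 ≡ 191449 (mod 196592).

191449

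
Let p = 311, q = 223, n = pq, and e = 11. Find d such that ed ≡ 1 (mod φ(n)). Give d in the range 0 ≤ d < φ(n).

φ(n) = (p−1)(q−1) = 310·222 = 68820.
Need d with 11·d ≡ 1 (mod 68820). Apply the extended Euclidean algorithm:
68820 = 6256*11 + 4
11 = 2*4 + 3
4 = 1*3 + 1
3 = 3*1 + 0
Back-substitute:
1 = 4 − 3
1 = −11 + 3·4
1 = 3·68820 − 18769·11
So 11·(-18769) ≡ 1 (mod 68820), hence d ≡ -18769 ≡ 50051 (mod 68820).

50051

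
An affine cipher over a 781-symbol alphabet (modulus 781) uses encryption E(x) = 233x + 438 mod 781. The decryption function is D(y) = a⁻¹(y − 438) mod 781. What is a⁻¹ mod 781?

Apply the Euclidean algorithm to 781 and 233:
781 = 3×233 + 82
233 = 2×82 + 69
82 = 1×69 + 13
69 = 5×13 + 4
13 = 3×4 + 1
4 = 4×1 + 0
The gcd is 1. Working backward:
1 = 13 − 3·4
1 = −3·69 + 16·13
1 = 16·82 − 19·69
1 = −19·233 + 54·82
1 = 54·781 − 181·233
Thus 233·(-181) ≡ 1 (mod 781); reducing, -181 mod 781 = 600.

600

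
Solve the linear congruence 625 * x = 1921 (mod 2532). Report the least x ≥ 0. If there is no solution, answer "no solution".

1105

First find gcd(625, 2532):
2532 = 4×625 + 32
625 = 19×32 + 17
32 = 1×17 + 15
17 = 1×15 + 2
15 = 7×2 + 1
2 = 2×1 + 0
gcd = 1, so a unique solution mod 2532 exists.
Back-substitute for the Bézout coefficients:
1 = 15 − 7·2
1 = −7·17 + 8·15
1 = 8·32 − 15·17
1 = −15·625 + 293·32
1 = 293·2532 − 1187·625
So 625·(-1187) ≡ 1 (mod 2532), giving 625⁻¹ ≡ 1345.
x ≡ 625⁻¹·1921 ≡ 1345·1921 ≡ 1105 (mod 2532).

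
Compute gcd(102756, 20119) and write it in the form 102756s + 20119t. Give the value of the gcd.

1

Euclidean algorithm:
102756 = 5·20119 + 2161
20119 = 9·2161 + 670
2161 = 3·670 + 151
670 = 4·151 + 66
151 = 2·66 + 19
66 = 3·19 + 9
19 = 2·9 + 1
9 = 9·1 + 0
gcd(102756, 20119) = 1.
Express as a combination:
1 = 19 − 2·9
1 = −2·66 + 7·19
1 = 7·151 − 16·66
1 = −16·670 + 71·151
1 = 71·2161 − 229·670
1 = −229·20119 + 2132·2161
1 = 2132·102756 − 10889·20119
So 1 = (2132)·102756 + (-10889)·20119.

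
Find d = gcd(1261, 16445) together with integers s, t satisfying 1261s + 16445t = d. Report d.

Apply Euclid's algorithm to 16445 and 1261:
16445 = 13*1261 + 52
1261 = 24*52 + 13
52 = 4*13 + 0
gcd(1261, 16445) = 13.
Express as a combination:
13 = 1261 − 24·52
13 = −24·16445 + 313·1261
So 13 = (-24)·16445 + (313)·1261.

13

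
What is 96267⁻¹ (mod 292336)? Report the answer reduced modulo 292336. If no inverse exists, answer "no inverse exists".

Extended Euclidean algorithm:
292336 = 3*96267 + 3535
96267 = 27*3535 + 822
3535 = 4*822 + 247
822 = 3*247 + 81
247 = 3*81 + 4
81 = 20*4 + 1
4 = 4*1 + 0
The gcd is 1. Working backward:
1 = 81 − 20·4
1 = −20·247 + 61·81
1 = 61·822 − 203·247
1 = −203·3535 + 873·822
1 = 873·96267 − 23774·3535
1 = −23774·292336 + 72195·96267
So 96267·72195 ≡ 1 (mod 292336).

72195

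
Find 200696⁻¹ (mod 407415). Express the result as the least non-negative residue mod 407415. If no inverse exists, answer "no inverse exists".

224846

Run Euclid on (407415, 200696):
407415 = 2*200696 + 6023
200696 = 33*6023 + 1937
6023 = 3*1937 + 212
1937 = 9*212 + 29
212 = 7*29 + 9
29 = 3*9 + 2
9 = 4*2 + 1
2 = 2*1 + 0
The gcd is 1. Working backward:
1 = 9 − 4·2
1 = −4·29 + 13·9
1 = 13·212 − 95·29
1 = −95·1937 + 868·212
1 = 868·6023 − 2699·1937
1 = −2699·200696 + 89935·6023
1 = 89935·407415 − 182569·200696
So 200696·(-182569) ≡ 1 (mod 407415), and -182569 ≡ 224846 (mod 407415).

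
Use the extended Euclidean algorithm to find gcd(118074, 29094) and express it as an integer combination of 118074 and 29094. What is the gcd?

6

Repeated division:
118074 = 4*29094 + 1698
29094 = 17*1698 + 228
1698 = 7*228 + 102
228 = 2*102 + 24
102 = 4*24 + 6
24 = 4*6 + 0
gcd(118074, 29094) = 6.
Back-substituting:
6 = 102 − 4·24
6 = −4·228 + 9·102
6 = 9·1698 − 67·228
6 = −67·29094 + 1148·1698
6 = 1148·118074 − 4659·29094
So 6 = (1148)·118074 + (-4659)·29094.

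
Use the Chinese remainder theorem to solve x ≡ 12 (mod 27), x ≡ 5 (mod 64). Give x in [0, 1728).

Write x = 12 + 27·k. Then 27·k ≡ 5 − 12 ≡ 57 (mod 64).
Need 27⁻¹ mod 64. Extended Euclid on (64, 27):
64 = 2*27 + 10
27 = 2*10 + 7
10 = 1*7 + 3
7 = 2*3 + 1
3 = 3*1 + 0
Back-substitute:
1 = 7 − 2·3
1 = −2·10 + 3·7
1 = 3·27 − 8·10
1 = −8·64 + 19·27
27⁻¹ ≡ 19 (mod 64), so k ≡ 19·57 ≡ 59 (mod 64).
x = 12 + 27·59 = 1605.

1605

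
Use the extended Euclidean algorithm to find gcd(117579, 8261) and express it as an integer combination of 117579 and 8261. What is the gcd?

11

Euclidean algorithm:
117579 = 14*8261 + 1925
8261 = 4*1925 + 561
1925 = 3*561 + 242
561 = 2*242 + 77
242 = 3*77 + 11
77 = 7*11 + 0
gcd(117579, 8261) = 11.
Back-substituting:
11 = 242 − 3·77
11 = −3·561 + 7·242
11 = 7·1925 − 24·561
11 = −24·8261 + 103·1925
11 = 103·117579 − 1466·8261
So 11 = (103)·117579 + (-1466)·8261.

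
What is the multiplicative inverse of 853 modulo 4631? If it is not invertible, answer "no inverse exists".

Extended Euclidean algorithm:
4631 = 5*853 + 366
853 = 2*366 + 121
366 = 3*121 + 3
121 = 40*3 + 1
3 = 3*1 + 0
The gcd is 1. Working backward:
1 = 121 − 40·3
1 = −40·366 + 121·121
1 = 121·853 − 282·366
1 = −282·4631 + 1531·853
So 853·1531 ≡ 1 (mod 4631).

1531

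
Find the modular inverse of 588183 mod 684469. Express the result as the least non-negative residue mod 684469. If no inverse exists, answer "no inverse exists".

223775

gcd(684469, 588183) by repeated division:
684469 = 1*588183 + 96286
588183 = 6*96286 + 10467
96286 = 9*10467 + 2083
10467 = 5*2083 + 52
2083 = 40*52 + 3
52 = 17*3 + 1
3 = 3*1 + 0
Since gcd(588183, 684469) = 1, back-substitute to write 1 as a combination:
1 = 52 − 17·3
1 = −17·2083 + 681·52
1 = 681·10467 − 3422·2083
1 = −3422·96286 + 31479·10467
1 = 31479·588183 − 192296·96286
1 = −192296·684469 + 223775·588183
So 588183·223775 ≡ 1 (mod 684469).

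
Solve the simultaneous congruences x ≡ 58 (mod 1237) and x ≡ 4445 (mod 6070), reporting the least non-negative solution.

Write x = 58 + 1237·k. Then 1237·k ≡ 4445 − 58 ≡ 4387 (mod 6070).
Need 1237⁻¹ mod 6070. Extended Euclid on (6070, 1237):
6070 = 4*1237 + 1122
1237 = 1*1122 + 115
1122 = 9*115 + 87
115 = 1*87 + 28
87 = 3*28 + 3
28 = 9*3 + 1
3 = 3*1 + 0
Back-substitute:
1 = 28 − 9·3
1 = −9·87 + 28·28
1 = 28·115 − 37·87
1 = −37·1122 + 361·115
1 = 361·1237 − 398·1122
1 = −398·6070 + 1953·1237
1237⁻¹ ≡ 1953 (mod 6070), so k ≡ 1953·4387 ≡ 3041 (mod 6070).
x = 58 + 1237·3041 = 3761775.

3761775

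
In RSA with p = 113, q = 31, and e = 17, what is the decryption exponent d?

593

φ(n) = (p−1)(q−1) = 112·30 = 3360.
Need d with 17·d ≡ 1 (mod 3360). Apply the extended Euclidean algorithm:
3360 = 197×17 + 11
17 = 1×11 + 6
11 = 1×6 + 5
6 = 1×5 + 1
5 = 5×1 + 0
Back-substitute:
1 = 6 − 5
1 = −11 + 2·6
1 = 2·17 − 3·11
1 = −3·3360 + 593·17
So 17·593 ≡ 1 (mod 3360), hence d = 593.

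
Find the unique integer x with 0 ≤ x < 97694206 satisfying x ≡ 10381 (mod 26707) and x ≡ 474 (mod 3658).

59486870

Write x = 10381 + 26707·k. Then 26707·k ≡ 474 − 10381 ≡ 1067 (mod 3658).
Need 26707⁻¹ mod 3658. Extended Euclid on (3658, 1101):
3658 = 3·1101 + 355
1101 = 3·355 + 36
355 = 9·36 + 31
36 = 1·31 + 5
31 = 6·5 + 1
5 = 5·1 + 0
Back-substitute:
1 = 31 − 6·5
1 = −6·36 + 7·31
1 = 7·355 − 69·36
1 = −69·1101 + 214·355
1 = 214·3658 − 711·1101
26707⁻¹ ≡ 2947 (mod 3658), so k ≡ 2947·1067 ≡ 2227 (mod 3658).
x = 10381 + 26707·2227 = 59486870.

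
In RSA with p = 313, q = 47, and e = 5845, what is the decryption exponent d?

12589

φ(n) = (p−1)(q−1) = 312·46 = 14352.
Need d with 5845·d ≡ 1 (mod 14352). Apply the extended Euclidean algorithm:
14352 = 2·5845 + 2662
5845 = 2·2662 + 521
2662 = 5·521 + 57
521 = 9·57 + 8
57 = 7·8 + 1
8 = 8·1 + 0
Back-substitute:
1 = 57 − 7·8
1 = −7·521 + 64·57
1 = 64·2662 − 327·521
1 = −327·5845 + 718·2662
1 = 718·14352 − 1763·5845
So 5845·(-1763) ≡ 1 (mod 14352), hence d ≡ -1763 ≡ 12589 (mod 14352).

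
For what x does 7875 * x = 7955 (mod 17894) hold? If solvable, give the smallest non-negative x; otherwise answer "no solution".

9215

First find gcd(7875, 17894):
17894 = 2*7875 + 2144
7875 = 3*2144 + 1443
2144 = 1*1443 + 701
1443 = 2*701 + 41
701 = 17*41 + 4
41 = 10*4 + 1
4 = 4*1 + 0
gcd = 1, so a unique solution mod 17894 exists.
Back-substitute for the Bézout coefficients:
1 = 41 − 10·4
1 = −10·701 + 171·41
1 = 171·1443 − 352·701
1 = −352·2144 + 523·1443
1 = 523·7875 − 1921·2144
1 = −1921·17894 + 4365·7875
So 7875·(4365) ≡ 1 (mod 17894), giving 7875⁻¹ ≡ 4365.
x ≡ 7875⁻¹·7955 ≡ 4365·7955 ≡ 9215 (mod 17894).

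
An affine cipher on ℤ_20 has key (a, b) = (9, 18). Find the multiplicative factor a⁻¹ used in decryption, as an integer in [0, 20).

9

Extended Euclidean algorithm:
20 = 2×9 + 2
9 = 4×2 + 1
2 = 2×1 + 0
gcd = 1, so the inverse exists. Back-substitute:
1 = 9 − 4·2
1 = −4·20 + 9·9
So 9·9 ≡ 1 (mod 20).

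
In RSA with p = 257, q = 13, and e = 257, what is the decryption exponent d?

φ(n) = (p−1)(q−1) = 256·12 = 3072.
Need d with 257·d ≡ 1 (mod 3072). Apply the extended Euclidean algorithm:
3072 = 11*257 + 245
257 = 1*245 + 12
245 = 20*12 + 5
12 = 2*5 + 2
5 = 2*2 + 1
2 = 2*1 + 0
Back-substitute:
1 = 5 − 2·2
1 = −2·12 + 5·5
1 = 5·245 − 102·12
1 = −102·257 + 107·245
1 = 107·3072 − 1279·257
So 257·(-1279) ≡ 1 (mod 3072), hence d ≡ -1279 ≡ 1793 (mod 3072).

1793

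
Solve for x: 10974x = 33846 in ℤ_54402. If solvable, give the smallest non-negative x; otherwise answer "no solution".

First find gcd(10974, 54402):
54402 = 4·10974 + 10506
10974 = 1·10506 + 468
10506 = 22·468 + 210
468 = 2·210 + 48
210 = 4·48 + 18
48 = 2·18 + 12
18 = 1·12 + 6
12 = 2·6 + 0
gcd = 6 and 6 | 33846, so solutions exist. Divide through by 6: 1829x ≡ 5641 (mod 9067).
Now find 1829⁻¹ mod 9067:
9067 = 4×1829 + 1751
1829 = 1×1751 + 78
1751 = 22×78 + 35
78 = 2×35 + 8
35 = 4×8 + 3
8 = 2×3 + 2
3 = 1×2 + 1
2 = 2×1 + 0
Back-substitute:
1 = 3 − 2
1 = −8 + 3·3
1 = 3·35 − 13·8
1 = −13·78 + 29·35
1 = 29·1751 − 651·78
1 = −651·1829 + 680·1751
1 = 680·9067 − 3371·1829
So 1829·(-3371) ≡ 1 (mod 9067), i.e. 1829⁻¹ ≡ 5696.
Then x ≡ 5696·5641 ≡ 6755 (mod 9067); the smallest non-negative solution is x = 6755.

6755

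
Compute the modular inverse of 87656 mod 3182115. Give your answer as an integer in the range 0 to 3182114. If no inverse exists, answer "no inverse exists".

2151311

Run Euclid on (3182115, 87656):
3182115 = 36×87656 + 26499
87656 = 3×26499 + 8159
26499 = 3×8159 + 2022
8159 = 4×2022 + 71
2022 = 28×71 + 34
71 = 2×34 + 3
34 = 11×3 + 1
3 = 3×1 + 0
gcd = 1, so the inverse exists. Back-substitute:
1 = 34 − 11·3
1 = −11·71 + 23·34
1 = 23·2022 − 655·71
1 = −655·8159 + 2643·2022
1 = 2643·26499 − 8584·8159
1 = −8584·87656 + 28395·26499
1 = 28395·3182115 − 1030804·87656
Hence 87656⁻¹ ≡ -1030804 ≡ 2151311 (mod 3182115).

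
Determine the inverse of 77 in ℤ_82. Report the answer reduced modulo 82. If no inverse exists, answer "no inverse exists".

49

gcd(82, 77) by repeated division:
82 = 1·77 + 5
77 = 15·5 + 2
5 = 2·2 + 1
2 = 2·1 + 0
gcd = 1, so the inverse exists. Back-substitute:
1 = 5 − 2·2
1 = −2·77 + 31·5
1 = 31·82 − 33·77
Thus 77·(-33) ≡ 1 (mod 82); reducing, -33 mod 82 = 49.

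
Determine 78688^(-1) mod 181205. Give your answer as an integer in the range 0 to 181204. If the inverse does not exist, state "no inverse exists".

139282

Apply the Euclidean algorithm to 181205 and 78688:
181205 = 2×78688 + 23829
78688 = 3×23829 + 7201
23829 = 3×7201 + 2226
7201 = 3×2226 + 523
2226 = 4×523 + 134
523 = 3×134 + 121
134 = 1×121 + 13
121 = 9×13 + 4
13 = 3×4 + 1
4 = 4×1 + 0
Since gcd(78688, 181205) = 1, back-substitute to write 1 as a combination:
1 = 13 − 3·4
1 = −3·121 + 28·13
1 = 28·134 − 31·121
1 = −31·523 + 121·134
1 = 121·2226 − 515·523
1 = −515·7201 + 1666·2226
1 = 1666·23829 − 5513·7201
1 = −5513·78688 + 18205·23829
1 = 18205·181205 − 41923·78688
Thus 78688·(-41923) ≡ 1 (mod 181205); reducing, -41923 mod 181205 = 139282.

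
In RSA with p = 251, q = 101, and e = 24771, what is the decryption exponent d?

φ(n) = (p−1)(q−1) = 250·100 = 25000.
Need d with 24771·d ≡ 1 (mod 25000). Apply the extended Euclidean algorithm:
25000 = 1×24771 + 229
24771 = 108×229 + 39
229 = 5×39 + 34
39 = 1×34 + 5
34 = 6×5 + 4
5 = 1×4 + 1
4 = 4×1 + 0
Back-substitute:
1 = 5 − 4
1 = −34 + 7·5
1 = 7·39 − 8·34
1 = −8·229 + 47·39
1 = 47·24771 − 5084·229
1 = −5084·25000 + 5131·24771
So 24771·5131 ≡ 1 (mod 25000), hence d = 5131.

5131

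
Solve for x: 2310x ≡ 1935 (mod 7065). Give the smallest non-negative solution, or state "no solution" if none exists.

114

First find gcd(2310, 7065):
7065 = 3*2310 + 135
2310 = 17*135 + 15
135 = 9*15 + 0
gcd = 15 and 15 | 1935, so solutions exist. Divide through by 15: 154x ≡ 129 (mod 471).
Now find 154⁻¹ mod 471:
471 = 3·154 + 9
154 = 17·9 + 1
9 = 9·1 + 0
Back-substitute:
1 = 154 − 17·9
1 = −17·471 + 52·154
So 154⁻¹ ≡ 52 (mod 471).
Then x ≡ 52·129 ≡ 114 (mod 471); the smallest non-negative solution is x = 114.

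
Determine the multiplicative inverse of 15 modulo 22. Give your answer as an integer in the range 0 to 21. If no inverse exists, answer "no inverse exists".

3

Apply the Euclidean algorithm to 22 and 15:
22 = 1×15 + 7
15 = 2×7 + 1
7 = 7×1 + 0
gcd = 1, so the inverse exists. Back-substitute:
1 = 15 − 2·7
1 = −2·22 + 3·15
So 15·3 ≡ 1 (mod 22).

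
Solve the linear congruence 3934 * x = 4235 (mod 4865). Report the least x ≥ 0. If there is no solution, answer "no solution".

First find gcd(3934, 4865):
4865 = 1*3934 + 931
3934 = 4*931 + 210
931 = 4*210 + 91
210 = 2*91 + 28
91 = 3*28 + 7
28 = 4*7 + 0
gcd = 7 and 7 | 4235, so solutions exist. Divide through by 7: 562x ≡ 605 (mod 695).
Now find 562⁻¹ mod 695:
695 = 1×562 + 133
562 = 4×133 + 30
133 = 4×30 + 13
30 = 2×13 + 4
13 = 3×4 + 1
4 = 4×1 + 0
Back-substitute:
1 = 13 − 3·4
1 = −3·30 + 7·13
1 = 7·133 − 31·30
1 = −31·562 + 131·133
1 = 131·695 − 162·562
So 562·(-162) ≡ 1 (mod 695), i.e. 562⁻¹ ≡ 533.
Then x ≡ 533·605 ≡ 680 (mod 695); the smallest non-negative solution is x = 680.

680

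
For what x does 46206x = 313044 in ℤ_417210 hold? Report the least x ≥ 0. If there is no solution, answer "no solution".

First find gcd(46206, 417210):
417210 = 9*46206 + 1356
46206 = 34*1356 + 102
1356 = 13*102 + 30
102 = 3*30 + 12
30 = 2*12 + 6
12 = 2*6 + 0
gcd = 6 and 6 | 313044, so solutions exist. Divide through by 6: 7701x ≡ 52174 (mod 69535).
Now find 7701⁻¹ mod 69535:
69535 = 9×7701 + 226
7701 = 34×226 + 17
226 = 13×17 + 5
17 = 3×5 + 2
5 = 2×2 + 1
2 = 2×1 + 0
Back-substitute:
1 = 5 − 2·2
1 = −2·17 + 7·5
1 = 7·226 − 93·17
1 = −93·7701 + 3169·226
1 = 3169·69535 − 28614·7701
So 7701·(-28614) ≡ 1 (mod 69535), i.e. 7701⁻¹ ≡ 40921.
Then x ≡ 40921·52174 ≡ 9614 (mod 69535); the smallest non-negative solution is x = 9614.

9614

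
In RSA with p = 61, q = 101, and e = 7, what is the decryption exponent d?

5143

φ(n) = (p−1)(q−1) = 60·100 = 6000.
Need d with 7·d ≡ 1 (mod 6000). Apply the extended Euclidean algorithm:
6000 = 857·7 + 1
7 = 7·1 + 0
Back-substitute:
1 = 6000 − 857·7
So 7·(-857) ≡ 1 (mod 6000), hence d ≡ -857 ≡ 5143 (mod 6000).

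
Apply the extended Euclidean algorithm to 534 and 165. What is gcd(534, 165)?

Apply Euclid's algorithm to 534 and 165:
534 = 3*165 + 39
165 = 4*39 + 9
39 = 4*9 + 3
9 = 3*3 + 0
gcd(534, 165) = 3.
Express as a combination:
3 = 39 − 4·9
3 = −4·165 + 17·39
3 = 17·534 − 55·165
So 3 = (17)·534 + (-55)·165.

3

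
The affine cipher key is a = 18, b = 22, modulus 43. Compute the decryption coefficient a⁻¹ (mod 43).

12

Extended Euclidean algorithm:
43 = 2*18 + 7
18 = 2*7 + 4
7 = 1*4 + 3
4 = 1*3 + 1
3 = 3*1 + 0
gcd = 1, so the inverse exists. Back-substitute:
1 = 4 − 3
1 = −7 + 2·4
1 = 2·18 − 5·7
1 = −5·43 + 12·18
So 18·12 ≡ 1 (mod 43).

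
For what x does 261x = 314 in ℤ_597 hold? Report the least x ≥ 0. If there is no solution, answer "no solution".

gcd(261, 597):
597 = 2*261 + 75
261 = 3*75 + 36
75 = 2*36 + 3
36 = 12*3 + 0
gcd = 3, but 3 ∤ 314, so the congruence has no solution.

no solution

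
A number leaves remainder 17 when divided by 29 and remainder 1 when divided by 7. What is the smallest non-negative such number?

162

Write x = 17 + 29·k. Then 29·k ≡ 1 − 17 ≡ 5 (mod 7).
Need 29⁻¹ mod 7. Extended Euclid on (7, 1):
7 = 7*1 + 0
29⁻¹ ≡ 1 (mod 7), so k ≡ 1·5 ≡ 5 (mod 7).
x = 17 + 29·5 = 162.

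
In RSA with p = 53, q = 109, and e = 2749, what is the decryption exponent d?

φ(n) = (p−1)(q−1) = 52·108 = 5616.
Need d with 2749·d ≡ 1 (mod 5616). Apply the extended Euclidean algorithm:
5616 = 2×2749 + 118
2749 = 23×118 + 35
118 = 3×35 + 13
35 = 2×13 + 9
13 = 1×9 + 4
9 = 2×4 + 1
4 = 4×1 + 0
Back-substitute:
1 = 9 − 2·4
1 = −2·13 + 3·9
1 = 3·35 − 8·13
1 = −8·118 + 27·35
1 = 27·2749 − 629·118
1 = −629·5616 + 1285·2749
So 2749·1285 ≡ 1 (mod 5616), hence d = 1285.

1285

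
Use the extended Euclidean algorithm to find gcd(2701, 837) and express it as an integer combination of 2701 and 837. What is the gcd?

Repeated division:
2701 = 3·837 + 190
837 = 4·190 + 77
190 = 2·77 + 36
77 = 2·36 + 5
36 = 7·5 + 1
5 = 5·1 + 0
gcd(2701, 837) = 1.
Working backward:
1 = 36 − 7·5
1 = −7·77 + 15·36
1 = 15·190 − 37·77
1 = −37·837 + 163·190
1 = 163·2701 − 526·837
So 1 = (163)·2701 + (-526)·837.

1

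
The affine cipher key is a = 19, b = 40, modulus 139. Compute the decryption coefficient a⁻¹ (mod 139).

Extended Euclidean algorithm:
139 = 7·19 + 6
19 = 3·6 + 1
6 = 6·1 + 0
The gcd is 1. Working backward:
1 = 19 − 3·6
1 = −3·139 + 22·19
So 19·22 ≡ 1 (mod 139).

22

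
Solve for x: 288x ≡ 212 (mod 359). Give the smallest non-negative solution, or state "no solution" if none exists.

First find gcd(288, 359):
359 = 1·288 + 71
288 = 4·71 + 4
71 = 17·4 + 3
4 = 1·3 + 1
3 = 3·1 + 0
gcd = 1, so a unique solution mod 359 exists.
Back-substitute for the Bézout coefficients:
1 = 4 − 3
1 = −71 + 18·4
1 = 18·288 − 73·71
1 = −73·359 + 91·288
So 288·(91) ≡ 1 (mod 359), giving 288⁻¹ ≡ 91.
x ≡ 288⁻¹·212 ≡ 91·212 ≡ 265 (mod 359).

265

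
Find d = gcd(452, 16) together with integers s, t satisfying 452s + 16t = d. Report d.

Repeated division:
452 = 28×16 + 4
16 = 4×4 + 0
gcd(452, 16) = 4.
Back-substituting:
4 = 452 − 28·16
So 4 = (1)·452 + (-28)·16.

4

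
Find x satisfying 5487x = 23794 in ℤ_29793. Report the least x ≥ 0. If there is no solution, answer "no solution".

no solution

gcd(5487, 29793):
29793 = 5*5487 + 2358
5487 = 2*2358 + 771
2358 = 3*771 + 45
771 = 17*45 + 6
45 = 7*6 + 3
6 = 2*3 + 0
gcd = 3, but 3 ∤ 23794, so the congruence has no solution.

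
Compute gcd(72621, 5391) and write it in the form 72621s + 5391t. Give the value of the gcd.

9

Repeated division:
72621 = 13*5391 + 2538
5391 = 2*2538 + 315
2538 = 8*315 + 18
315 = 17*18 + 9
18 = 2*9 + 0
gcd(72621, 5391) = 9.
Express as a combination:
9 = 315 − 17·18
9 = −17·2538 + 137·315
9 = 137·5391 − 291·2538
9 = −291·72621 + 3920·5391
So 9 = (-291)·72621 + (3920)·5391.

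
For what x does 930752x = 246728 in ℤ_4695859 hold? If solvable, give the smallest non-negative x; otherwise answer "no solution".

First find gcd(930752, 4695859):
4695859 = 5×930752 + 42099
930752 = 22×42099 + 4574
42099 = 9×4574 + 933
4574 = 4×933 + 842
933 = 1×842 + 91
842 = 9×91 + 23
91 = 3×23 + 22
23 = 1×22 + 1
22 = 22×1 + 0
gcd = 1, so a unique solution mod 4695859 exists.
Back-substitute for the Bézout coefficients:
1 = 23 − 22
1 = −91 + 4·23
1 = 4·842 − 37·91
1 = −37·933 + 41·842
1 = 41·4574 − 201·933
1 = −201·42099 + 1850·4574
1 = 1850·930752 − 40901·42099
1 = −40901·4695859 + 206355·930752
So 930752·(206355) ≡ 1 (mod 4695859), giving 930752⁻¹ ≡ 206355.
x ≡ 930752⁻¹·246728 ≡ 206355·246728 ≡ 1053162 (mod 4695859).

1053162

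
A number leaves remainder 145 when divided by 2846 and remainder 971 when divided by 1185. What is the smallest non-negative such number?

Write x = 145 + 2846·k. Then 2846·k ≡ 971 − 145 ≡ 826 (mod 1185).
Need 2846⁻¹ mod 1185. Extended Euclid on (1185, 476):
1185 = 2·476 + 233
476 = 2·233 + 10
233 = 23·10 + 3
10 = 3·3 + 1
3 = 3·1 + 0
Back-substitute:
1 = 10 − 3·3
1 = −3·233 + 70·10
1 = 70·476 − 143·233
1 = −143·1185 + 356·476
2846⁻¹ ≡ 356 (mod 1185), so k ≡ 356·826 ≡ 176 (mod 1185).
x = 145 + 2846·176 = 501041.

501041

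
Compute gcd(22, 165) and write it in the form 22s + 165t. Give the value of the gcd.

Euclidean algorithm:
165 = 7×22 + 11
22 = 2×11 + 0
gcd(22, 165) = 11.
Express as a combination:
11 = 165 − 7·22
So 11 = (1)·165 + (-7)·22.

11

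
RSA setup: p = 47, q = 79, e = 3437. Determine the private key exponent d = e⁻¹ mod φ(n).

3089

φ(n) = (p−1)(q−1) = 46·78 = 3588.
Need d with 3437·d ≡ 1 (mod 3588). Apply the extended Euclidean algorithm:
3588 = 1×3437 + 151
3437 = 22×151 + 115
151 = 1×115 + 36
115 = 3×36 + 7
36 = 5×7 + 1
7 = 7×1 + 0
Back-substitute:
1 = 36 − 5·7
1 = −5·115 + 16·36
1 = 16·151 − 21·115
1 = −21·3437 + 478·151
1 = 478·3588 − 499·3437
So 3437·(-499) ≡ 1 (mod 3588), hence d ≡ -499 ≡ 3089 (mod 3588).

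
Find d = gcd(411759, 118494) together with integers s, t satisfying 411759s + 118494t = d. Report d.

Apply Euclid's algorithm to 411759 and 118494:
411759 = 3·118494 + 56277
118494 = 2·56277 + 5940
56277 = 9·5940 + 2817
5940 = 2·2817 + 306
2817 = 9·306 + 63
306 = 4·63 + 54
63 = 1·54 + 9
54 = 6·9 + 0
gcd(411759, 118494) = 9.
Express as a combination:
9 = 63 − 54
9 = −306 + 5·63
9 = 5·2817 − 46·306
9 = −46·5940 + 97·2817
9 = 97·56277 − 919·5940
9 = −919·118494 + 1935·56277
9 = 1935·411759 − 6724·118494
So 9 = (1935)·411759 + (-6724)·118494.

9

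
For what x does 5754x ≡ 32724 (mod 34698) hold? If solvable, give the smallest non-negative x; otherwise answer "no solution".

First find gcd(5754, 34698):
34698 = 6*5754 + 174
5754 = 33*174 + 12
174 = 14*12 + 6
12 = 2*6 + 0
gcd = 6 and 6 | 32724, so solutions exist. Divide through by 6: 959x ≡ 5454 (mod 5783).
Now find 959⁻¹ mod 5783:
5783 = 6·959 + 29
959 = 33·29 + 2
29 = 14·2 + 1
2 = 2·1 + 0
Back-substitute:
1 = 29 − 14·2
1 = −14·959 + 463·29
1 = 463·5783 − 2792·959
So 959·(-2792) ≡ 1 (mod 5783), i.e. 959⁻¹ ≡ 2991.
Then x ≡ 2991·5454 ≡ 4854 (mod 5783); the smallest non-negative solution is x = 4854.

4854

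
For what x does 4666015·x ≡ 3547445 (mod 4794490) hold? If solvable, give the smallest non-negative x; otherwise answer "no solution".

753171

First find gcd(4666015, 4794490):
4794490 = 1×4666015 + 128475
4666015 = 36×128475 + 40915
128475 = 3×40915 + 5730
40915 = 7×5730 + 805
5730 = 7×805 + 95
805 = 8×95 + 45
95 = 2×45 + 5
45 = 9×5 + 0
gcd = 5 and 5 | 3547445, so solutions exist. Divide through by 5: 933203x ≡ 709489 (mod 958898).
Now find 933203⁻¹ mod 958898:
958898 = 1×933203 + 25695
933203 = 36×25695 + 8183
25695 = 3×8183 + 1146
8183 = 7×1146 + 161
1146 = 7×161 + 19
161 = 8×19 + 9
19 = 2×9 + 1
9 = 9×1 + 0
Back-substitute:
1 = 19 − 2·9
1 = −2·161 + 17·19
1 = 17·1146 − 121·161
1 = −121·8183 + 864·1146
1 = 864·25695 − 2713·8183
1 = −2713·933203 + 98532·25695
1 = 98532·958898 − 101245·933203
So 933203·(-101245) ≡ 1 (mod 958898), i.e. 933203⁻¹ ≡ 857653.
Then x ≡ 857653·709489 ≡ 753171 (mod 958898); the smallest non-negative solution is x = 753171.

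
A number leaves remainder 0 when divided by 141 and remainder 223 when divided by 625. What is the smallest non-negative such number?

Write x = 0 + 141·k. Then 141·k ≡ 223 − 0 ≡ 223 (mod 625).
Need 141⁻¹ mod 625. Extended Euclid on (625, 141):
625 = 4·141 + 61
141 = 2·61 + 19
61 = 3·19 + 4
19 = 4·4 + 3
4 = 1·3 + 1
3 = 3·1 + 0
Back-substitute:
1 = 4 − 3
1 = −19 + 5·4
1 = 5·61 − 16·19
1 = −16·141 + 37·61
1 = 37·625 − 164·141
141⁻¹ ≡ 461 (mod 625), so k ≡ 461·223 ≡ 303 (mod 625).
x = 0 + 141·303 = 42723.

42723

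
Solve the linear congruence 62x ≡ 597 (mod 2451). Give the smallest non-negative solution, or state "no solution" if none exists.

1077

First find gcd(62, 2451):
2451 = 39*62 + 33
62 = 1*33 + 29
33 = 1*29 + 4
29 = 7*4 + 1
4 = 4*1 + 0
gcd = 1, so a unique solution mod 2451 exists.
Back-substitute for the Bézout coefficients:
1 = 29 − 7·4
1 = −7·33 + 8·29
1 = 8·62 − 15·33
1 = −15·2451 + 593·62
So 62·(593) ≡ 1 (mod 2451), giving 62⁻¹ ≡ 593.
x ≡ 62⁻¹·597 ≡ 593·597 ≡ 1077 (mod 2451).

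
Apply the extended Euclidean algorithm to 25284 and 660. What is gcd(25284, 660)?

12

Euclidean algorithm:
25284 = 38×660 + 204
660 = 3×204 + 48
204 = 4×48 + 12
48 = 4×12 + 0
gcd(25284, 660) = 12.
Express as a combination:
12 = 204 − 4·48
12 = −4·660 + 13·204
12 = 13·25284 − 498·660
So 12 = (13)·25284 + (-498)·660.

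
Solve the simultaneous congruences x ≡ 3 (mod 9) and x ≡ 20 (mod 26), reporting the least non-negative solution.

228

Write x = 3 + 9·k. Then 9·k ≡ 20 − 3 ≡ 17 (mod 26).
Need 9⁻¹ mod 26. Extended Euclid on (26, 9):
26 = 2·9 + 8
9 = 1·8 + 1
8 = 8·1 + 0
Back-substitute:
1 = 9 − 8
1 = −26 + 3·9
9⁻¹ ≡ 3 (mod 26), so k ≡ 3·17 ≡ 25 (mod 26).
x = 3 + 9·25 = 228.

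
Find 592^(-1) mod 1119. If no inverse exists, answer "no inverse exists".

637

Run Euclid on (1119, 592):
1119 = 1*592 + 527
592 = 1*527 + 65
527 = 8*65 + 7
65 = 9*7 + 2
7 = 3*2 + 1
2 = 2*1 + 0
Since gcd(592, 1119) = 1, back-substitute to write 1 as a combination:
1 = 7 − 3·2
1 = −3·65 + 28·7
1 = 28·527 − 227·65
1 = −227·592 + 255·527
1 = 255·1119 − 482·592
Thus 592·(-482) ≡ 1 (mod 1119); reducing, -482 mod 1119 = 637.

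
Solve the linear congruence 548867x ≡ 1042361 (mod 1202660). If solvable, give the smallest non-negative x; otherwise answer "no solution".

1076203

First find gcd(548867, 1202660):
1202660 = 2*548867 + 104926
548867 = 5*104926 + 24237
104926 = 4*24237 + 7978
24237 = 3*7978 + 303
7978 = 26*303 + 100
303 = 3*100 + 3
100 = 33*3 + 1
3 = 3*1 + 0
gcd = 1, so a unique solution mod 1202660 exists.
Back-substitute for the Bézout coefficients:
1 = 100 − 33·3
1 = −33·303 + 100·100
1 = 100·7978 − 2633·303
1 = −2633·24237 + 7999·7978
1 = 7999·104926 − 34629·24237
1 = −34629·548867 + 181144·104926
1 = 181144·1202660 − 396917·548867
So 548867·(-396917) ≡ 1 (mod 1202660), giving 548867⁻¹ ≡ 805743.
x ≡ 548867⁻¹·1042361 ≡ 805743·1042361 ≡ 1076203 (mod 1202660).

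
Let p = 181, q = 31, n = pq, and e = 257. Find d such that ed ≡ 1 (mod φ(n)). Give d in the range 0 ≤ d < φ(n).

3593

φ(n) = (p−1)(q−1) = 180·30 = 5400.
Need d with 257·d ≡ 1 (mod 5400). Apply the extended Euclidean algorithm:
5400 = 21×257 + 3
257 = 85×3 + 2
3 = 1×2 + 1
2 = 2×1 + 0
Back-substitute:
1 = 3 − 2
1 = −257 + 86·3
1 = 86·5400 − 1807·257
So 257·(-1807) ≡ 1 (mod 5400), hence d ≡ -1807 ≡ 3593 (mod 5400).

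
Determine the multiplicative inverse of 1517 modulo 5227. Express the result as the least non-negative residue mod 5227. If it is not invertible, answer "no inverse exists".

4245

Run Euclid on (5227, 1517):
5227 = 3·1517 + 676
1517 = 2·676 + 165
676 = 4·165 + 16
165 = 10·16 + 5
16 = 3·5 + 1
5 = 5·1 + 0
gcd = 1, so the inverse exists. Back-substitute:
1 = 16 − 3·5
1 = −3·165 + 31·16
1 = 31·676 − 127·165
1 = −127·1517 + 285·676
1 = 285·5227 − 982·1517
Hence 1517⁻¹ ≡ -982 ≡ 4245 (mod 5227).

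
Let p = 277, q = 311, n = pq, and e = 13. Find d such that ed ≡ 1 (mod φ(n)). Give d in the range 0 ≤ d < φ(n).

72397

φ(n) = (p−1)(q−1) = 276·310 = 85560.
Need d with 13·d ≡ 1 (mod 85560). Apply the extended Euclidean algorithm:
85560 = 6581×13 + 7
13 = 1×7 + 6
7 = 1×6 + 1
6 = 6×1 + 0
Back-substitute:
1 = 7 − 6
1 = −13 + 2·7
1 = 2·85560 − 13163·13
So 13·(-13163) ≡ 1 (mod 85560), hence d ≡ -13163 ≡ 72397 (mod 85560).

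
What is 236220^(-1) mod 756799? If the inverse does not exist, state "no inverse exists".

179095

Extended Euclidean algorithm:
756799 = 3*236220 + 48139
236220 = 4*48139 + 43664
48139 = 1*43664 + 4475
43664 = 9*4475 + 3389
4475 = 1*3389 + 1086
3389 = 3*1086 + 131
1086 = 8*131 + 38
131 = 3*38 + 17
38 = 2*17 + 4
17 = 4*4 + 1
4 = 4*1 + 0
The gcd is 1. Working backward:
1 = 17 − 4·4
1 = −4·38 + 9·17
1 = 9·131 − 31·38
1 = −31·1086 + 257·131
1 = 257·3389 − 802·1086
1 = −802·4475 + 1059·3389
1 = 1059·43664 − 10333·4475
1 = −10333·48139 + 11392·43664
1 = 11392·236220 − 55901·48139
1 = −55901·756799 + 179095·236220
So 236220·179095 ≡ 1 (mod 756799).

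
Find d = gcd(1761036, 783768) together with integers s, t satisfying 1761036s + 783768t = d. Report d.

Apply Euclid's algorithm to 1761036 and 783768:
1761036 = 2*783768 + 193500
783768 = 4*193500 + 9768
193500 = 19*9768 + 7908
9768 = 1*7908 + 1860
7908 = 4*1860 + 468
1860 = 3*468 + 456
468 = 1*456 + 12
456 = 38*12 + 0
gcd(1761036, 783768) = 12.
Express as a combination:
12 = 468 − 456
12 = −1860 + 4·468
12 = 4·7908 − 17·1860
12 = −17·9768 + 21·7908
12 = 21·193500 − 416·9768
12 = −416·783768 + 1685·193500
12 = 1685·1761036 − 3786·783768
So 12 = (1685)·1761036 + (-3786)·783768.

12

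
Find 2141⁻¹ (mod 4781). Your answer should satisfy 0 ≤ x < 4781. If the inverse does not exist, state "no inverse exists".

3660

gcd(4781, 2141) by repeated division:
4781 = 2*2141 + 499
2141 = 4*499 + 145
499 = 3*145 + 64
145 = 2*64 + 17
64 = 3*17 + 13
17 = 1*13 + 4
13 = 3*4 + 1
4 = 4*1 + 0
Since gcd(2141, 4781) = 1, back-substitute to write 1 as a combination:
1 = 13 − 3·4
1 = −3·17 + 4·13
1 = 4·64 − 15·17
1 = −15·145 + 34·64
1 = 34·499 − 117·145
1 = −117·2141 + 502·499
1 = 502·4781 − 1121·2141
Thus 2141·(-1121) ≡ 1 (mod 4781); reducing, -1121 mod 4781 = 3660.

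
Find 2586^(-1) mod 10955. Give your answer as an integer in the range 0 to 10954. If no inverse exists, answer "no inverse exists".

Apply the Euclidean algorithm to 10955 and 2586:
10955 = 4·2586 + 611
2586 = 4·611 + 142
611 = 4·142 + 43
142 = 3·43 + 13
43 = 3·13 + 4
13 = 3·4 + 1
4 = 4·1 + 0
The gcd is 1. Working backward:
1 = 13 − 3·4
1 = −3·43 + 10·13
1 = 10·142 − 33·43
1 = −33·611 + 142·142
1 = 142·2586 − 601·611
1 = −601·10955 + 2546·2586
So 2586·2546 ≡ 1 (mod 10955).

2546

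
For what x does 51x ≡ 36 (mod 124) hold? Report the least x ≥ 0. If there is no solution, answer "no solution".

8

First find gcd(51, 124):
124 = 2*51 + 22
51 = 2*22 + 7
22 = 3*7 + 1
7 = 7*1 + 0
gcd = 1, so a unique solution mod 124 exists.
Back-substitute for the Bézout coefficients:
1 = 22 − 3·7
1 = −3·51 + 7·22
1 = 7·124 − 17·51
So 51·(-17) ≡ 1 (mod 124), giving 51⁻¹ ≡ 107.
x ≡ 51⁻¹·36 ≡ 107·36 ≡ 8 (mod 124).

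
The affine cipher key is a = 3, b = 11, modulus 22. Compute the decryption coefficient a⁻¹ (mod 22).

15

Apply the Euclidean algorithm to 22 and 3:
22 = 7·3 + 1
3 = 3·1 + 0
The gcd is 1. Working backward:
1 = 22 − 7·3
Thus 3·(-7) ≡ 1 (mod 22); reducing, -7 mod 22 = 15.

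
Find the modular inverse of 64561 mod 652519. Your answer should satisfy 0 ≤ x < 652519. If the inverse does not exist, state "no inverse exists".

Compute gcd(64561, 652519):
652519 = 10·64561 + 6909
64561 = 9·6909 + 2380
6909 = 2·2380 + 2149
2380 = 1·2149 + 231
2149 = 9·231 + 70
231 = 3·70 + 21
70 = 3·21 + 7
21 = 3·7 + 0
gcd(64561, 652519) = 7 ≠ 1, so 64561 has no multiplicative inverse modulo 652519.

no inverse exists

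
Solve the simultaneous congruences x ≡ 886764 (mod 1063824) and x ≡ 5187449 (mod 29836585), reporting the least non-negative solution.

24343645052364

Write x = 886764 + 1063824·k. Then 1063824·k ≡ 5187449 − 886764 ≡ 4300685 (mod 29836585).
Need 1063824⁻¹ mod 29836585. Extended Euclid on (29836585, 1063824):
29836585 = 28*1063824 + 49513
1063824 = 21*49513 + 24051
49513 = 2*24051 + 1411
24051 = 17*1411 + 64
1411 = 22*64 + 3
64 = 21*3 + 1
3 = 3*1 + 0
Back-substitute:
1 = 64 − 21·3
1 = −21·1411 + 463·64
1 = 463·24051 − 7892·1411
1 = −7892·49513 + 16247·24051
1 = 16247·1063824 − 349079·49513
1 = −349079·29836585 + 9790459·1063824
1063824⁻¹ ≡ 9790459 (mod 29836585), so k ≡ 9790459·4300685 ≡ 22883150 (mod 29836585).
x = 886764 + 1063824·22883150 = 24343645052364.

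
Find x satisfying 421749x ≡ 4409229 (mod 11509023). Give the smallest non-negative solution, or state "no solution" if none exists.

1560111

First find gcd(421749, 11509023):
11509023 = 27*421749 + 121800
421749 = 3*121800 + 56349
121800 = 2*56349 + 9102
56349 = 6*9102 + 1737
9102 = 5*1737 + 417
1737 = 4*417 + 69
417 = 6*69 + 3
69 = 23*3 + 0
gcd = 3 and 3 | 4409229, so solutions exist. Divide through by 3: 140583x ≡ 1469743 (mod 3836341).
Now find 140583⁻¹ mod 3836341:
3836341 = 27·140583 + 40600
140583 = 3·40600 + 18783
40600 = 2·18783 + 3034
18783 = 6·3034 + 579
3034 = 5·579 + 139
579 = 4·139 + 23
139 = 6·23 + 1
23 = 23·1 + 0
Back-substitute:
1 = 139 − 6·23
1 = −6·579 + 25·139
1 = 25·3034 − 131·579
1 = −131·18783 + 811·3034
1 = 811·40600 − 1753·18783
1 = −1753·140583 + 6070·40600
1 = 6070·3836341 − 165643·140583
So 140583·(-165643) ≡ 1 (mod 3836341), i.e. 140583⁻¹ ≡ 3670698.
Then x ≡ 3670698·1469743 ≡ 1560111 (mod 3836341); the smallest non-negative solution is x = 1560111.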